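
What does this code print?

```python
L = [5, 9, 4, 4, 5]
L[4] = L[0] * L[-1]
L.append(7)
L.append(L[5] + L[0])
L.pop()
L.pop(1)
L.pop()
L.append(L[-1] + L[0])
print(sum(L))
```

L[4] = L[0]*L[-1] = 5*5 = 25 → [5, 9, 4, 4, 25]
append 7 → [5, 9, 4, 4, 25, 7]
append L[5]+L[0] = 7+5 = 12 → [5, 9, 4, 4, 25, 7, 12]
pop() removes 12 → [5, 9, 4, 4, 25, 7]
pop(1) removes 9 → [5, 4, 4, 25, 7]
pop() removes 7 → [5, 4, 4, 25]
append L[-1]+L[0] = 25+5 = 30 → [5, 4, 4, 25, 30]
sum = 68

68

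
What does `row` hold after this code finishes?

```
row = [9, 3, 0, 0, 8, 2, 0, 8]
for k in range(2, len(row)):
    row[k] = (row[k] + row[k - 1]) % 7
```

[9, 3, 3, 3, 4, 6, 6, 0]

k=2: row[2] = (0+3)%7 = 3 → [9, 3, 3, 0, 8, 2, 0, 8]
k=3: row[3] = (0+3)%7 = 3 → [9, 3, 3, 3, 8, 2, 0, 8]
k=4: row[4] = (8+3)%7 = 4 → [9, 3, 3, 3, 4, 2, 0, 8]
k=5: row[5] = (2+4)%7 = 6 → [9, 3, 3, 3, 4, 6, 0, 8]
k=6: row[6] = (0+6)%7 = 6 → [9, 3, 3, 3, 4, 6, 6, 8]
k=7: row[7] = (8+6)%7 = 0 → [9, 3, 3, 3, 4, 6, 6, 0]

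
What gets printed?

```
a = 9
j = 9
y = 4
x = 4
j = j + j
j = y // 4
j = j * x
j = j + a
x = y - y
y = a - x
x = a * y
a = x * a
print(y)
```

9

j = 9+9 = 18
j = 4//4 = 1
j = 1*4 = 4
j = 4+9 = 13
x = 4-4 = 0
y = 9-0 = 9
x = 9*9 = 81
a = 81*9 = 729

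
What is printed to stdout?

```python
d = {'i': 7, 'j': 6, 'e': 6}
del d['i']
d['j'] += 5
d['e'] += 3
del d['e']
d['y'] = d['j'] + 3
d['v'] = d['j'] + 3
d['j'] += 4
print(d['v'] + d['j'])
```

29

del 'i' → {'j': 6, 'e': 6}
d['j'] = 6+5 = 11 → {'j': 11, 'e': 6}
d['e'] = 6+3 = 9 → {'j': 11, 'e': 9}
del 'e' → {'j': 11}
d['y'] = d['j']+3 = 14 → {'j': 11, 'y': 14}
d['v'] = d['j']+3 = 14 → {'j': 11, 'y': 14, 'v': 14}
d['j'] = 11+4 = 15 → {'j': 15, 'y': 14, 'v': 14}
d['v']+d['j'] = 14+15 = 29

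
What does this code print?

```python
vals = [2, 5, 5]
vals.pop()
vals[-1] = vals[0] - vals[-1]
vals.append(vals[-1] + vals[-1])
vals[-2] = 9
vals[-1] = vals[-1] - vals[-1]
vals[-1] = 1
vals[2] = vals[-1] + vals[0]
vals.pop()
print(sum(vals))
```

pop() removes 5 → [2, 5]
vals[-1] = vals[0]-vals[-1] = 2-5 = -3 → [2, -3]
append vals[-1]+vals[-1] = (-3)+(-3) = -6 → [2, -3, -6]
vals[-2] = 9 → [2, 9, -6]
vals[-1] = vals[-1]-vals[-1] = (-6)-(-6) = 0 → [2, 9, 0]
vals[-1] = 1 → [2, 9, 1]
vals[2] = vals[-1]+vals[0] = 1+2 = 3 → [2, 9, 3]
pop() removes 3 → [2, 9]
sum = 11

11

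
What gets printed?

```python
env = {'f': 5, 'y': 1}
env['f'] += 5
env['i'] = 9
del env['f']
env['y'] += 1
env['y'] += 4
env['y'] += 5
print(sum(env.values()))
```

env['f'] = 5+5 = 10 → {'f': 10, 'y': 1}
env['i'] = 9 → {'f': 10, 'y': 1, 'i': 9}
del 'f' → {'y': 1, 'i': 9}
env['y'] = 1+1 = 2 → {'y': 2, 'i': 9}
env['y'] = 2+4 = 6 → {'y': 6, 'i': 9}
env['y'] = 6+5 = 11 → {'y': 11, 'i': 9}
sum of values = 20

20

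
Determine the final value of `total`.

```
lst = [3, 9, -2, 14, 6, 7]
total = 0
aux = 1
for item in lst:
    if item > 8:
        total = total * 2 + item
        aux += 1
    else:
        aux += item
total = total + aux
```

49

item=3: not >8; aux=4
item=9: >8, total = 0*2+9 = 9; aux=5
item=-2: not >8; aux=3
item=14: >8, total = 9*2+14 = 32; aux=4
item=6: not >8; aux=10
item=7: not >8; aux=17
total+aux = 32+17 = 49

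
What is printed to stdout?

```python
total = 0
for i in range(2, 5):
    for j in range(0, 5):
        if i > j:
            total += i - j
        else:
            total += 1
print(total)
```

i=2,j=0: 2>0, total = 0+2 = 2
i=2,j=1: 2>1, total = 2+1 = 3
i=2,j=2: not 2>2, total = 3+1 = 4
i=2,j=3: not 2>3, total = 4+1 = 5
i=2,j=4: not 2>4, total = 5+1 = 6
i=3,j=0: 3>0, total = 6+3 = 9
i=3,j=1: 3>1, total = 9+2 = 11
i=3,j=2: 3>2, total = 11+1 = 12
i=3,j=3: not 3>3, total = 12+1 = 13
i=3,j=4: not 3>4, total = 13+1 = 14
i=4,j=0: 4>0, total = 14+4 = 18
i=4,j=1: 4>1, total = 18+3 = 21
i=4,j=2: 4>2, total = 21+2 = 23
i=4,j=3: 4>3, total = 23+1 = 24
i=4,j=4: not 4>4, total = 24+1 = 25

25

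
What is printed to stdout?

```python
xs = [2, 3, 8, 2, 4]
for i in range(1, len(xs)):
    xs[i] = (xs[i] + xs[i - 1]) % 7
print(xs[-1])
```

i=1: xs[1] = (3+2)%7 = 5 → [2, 5, 8, 2, 4]
i=2: xs[2] = (8+5)%7 = 6 → [2, 5, 6, 2, 4]
i=3: xs[3] = (2+6)%7 = 1 → [2, 5, 6, 1, 4]
i=4: xs[4] = (4+1)%7 = 5 → [2, 5, 6, 1, 5]

5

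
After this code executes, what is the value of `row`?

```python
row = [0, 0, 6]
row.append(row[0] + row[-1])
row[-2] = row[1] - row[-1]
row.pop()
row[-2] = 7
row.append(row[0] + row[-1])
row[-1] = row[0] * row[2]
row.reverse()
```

append row[0]+row[-1] = 0+6 = 6 → [0, 0, 6, 6]
row[-2] = row[1]-row[-1] = 0-6 = -6 → [0, 0, -6, 6]
pop() removes 6 → [0, 0, -6]
row[-2] = 7 → [0, 7, -6]
append row[0]+row[-1] = 0+(-6) = -6 → [0, 7, -6, -6]
row[-1] = row[0]*row[2] = 0*(-6) = 0 → [0, 7, -6, 0]
reverse → [0, -6, 7, 0]

[0, -6, 7, 0]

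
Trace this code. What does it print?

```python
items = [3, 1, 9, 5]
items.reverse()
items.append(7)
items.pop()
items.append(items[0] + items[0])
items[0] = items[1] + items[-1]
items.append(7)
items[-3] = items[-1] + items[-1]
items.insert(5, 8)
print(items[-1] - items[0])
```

reverse → [5, 9, 1, 3]
append 7 → [5, 9, 1, 3, 7]
pop() removes 7 → [5, 9, 1, 3]
append items[0]+items[0] = 5+5 = 10 → [5, 9, 1, 3, 10]
items[0] = items[1]+items[-1] = 9+10 = 19 → [19, 9, 1, 3, 10]
append 7 → [19, 9, 1, 3, 10, 7]
items[-3] = items[-1]+items[-1] = 7+7 = 14 → [19, 9, 1, 14, 10, 7]
insert 8 at 5 → [19, 9, 1, 14, 10, 8, 7]
items[-1]-items[0] = 7-19 = -12

-12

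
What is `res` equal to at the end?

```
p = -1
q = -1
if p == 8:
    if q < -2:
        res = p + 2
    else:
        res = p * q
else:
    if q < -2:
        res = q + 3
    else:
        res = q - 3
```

-4

p=-1, q=-1
p == 8 is False; q < -2 is False
→ res = q - 3 = -4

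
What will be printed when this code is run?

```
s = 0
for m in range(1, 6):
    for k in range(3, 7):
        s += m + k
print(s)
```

m=1,k=3: s = 0+4 = 4
m=1,k=4: s = 4+5 = 9
m=1,k=5: s = 9+6 = 15
m=1,k=6: s = 15+7 = 22
m=2,k=3: s = 22+5 = 27
m=2,k=4: s = 27+6 = 33
m=2,k=5: s = 33+7 = 40
m=2,k=6: s = 40+8 = 48
m=3,k=3: s = 48+6 = 54
m=3,k=4: s = 54+7 = 61
m=3,k=5: s = 61+8 = 69
m=3,k=6: s = 69+9 = 78
m=4,k=3: s = 78+7 = 85
m=4,k=4: s = 85+8 = 93
m=4,k=5: s = 93+9 = 102
m=4,k=6: s = 102+10 = 112
m=5,k=3: s = 112+8 = 120
m=5,k=4: s = 120+9 = 129
m=5,k=5: s = 129+10 = 139
m=5,k=6: s = 139+11 = 150

150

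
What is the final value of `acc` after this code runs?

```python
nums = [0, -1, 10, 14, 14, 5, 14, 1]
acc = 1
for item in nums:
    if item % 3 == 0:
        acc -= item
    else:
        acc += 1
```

8

item=0: %3==0, acc = 1-0 = 1
item=-1: not %3==0, acc = 1+1 = 2
item=10: not %3==0, acc = 2+1 = 3
item=14: not %3==0, acc = 3+1 = 4
item=14: not %3==0, acc = 4+1 = 5
item=5: not %3==0, acc = 5+1 = 6
item=14: not %3==0, acc = 6+1 = 7
item=1: not %3==0, acc = 7+1 = 8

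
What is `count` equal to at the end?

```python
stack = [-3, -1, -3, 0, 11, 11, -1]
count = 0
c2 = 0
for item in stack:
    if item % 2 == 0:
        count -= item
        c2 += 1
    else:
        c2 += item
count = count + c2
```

item=-3: not even; c2=-3
item=-1: not even; c2=-4
item=-3: not even; c2=-7
item=0: even, count = 0-0 = 0; c2=-6
item=11: not even; c2=5
item=11: not even; c2=16
item=-1: not even; c2=15
count+c2 = 0+15 = 15

15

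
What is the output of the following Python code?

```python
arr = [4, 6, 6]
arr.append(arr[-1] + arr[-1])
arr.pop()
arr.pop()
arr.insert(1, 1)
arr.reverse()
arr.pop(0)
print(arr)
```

[1, 4]

append arr[-1]+arr[-1] = 6+6 = 12 → [4, 6, 6, 12]
pop() removes 12 → [4, 6, 6]
pop() removes 6 → [4, 6]
insert 1 at 1 → [4, 1, 6]
reverse → [6, 1, 4]
pop(0) removes 6 → [1, 4]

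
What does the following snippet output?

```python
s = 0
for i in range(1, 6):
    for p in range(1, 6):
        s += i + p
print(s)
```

150

i=1,p=1: s = 0+2 = 2
i=1,p=2: s = 2+3 = 5
i=1,p=3: s = 5+4 = 9
i=1,p=4: s = 9+5 = 14
i=1,p=5: s = 14+6 = 20
i=2,p=1: s = 20+3 = 23
i=2,p=2: s = 23+4 = 27
i=2,p=3: s = 27+5 = 32
i=2,p=4: s = 32+6 = 38
i=2,p=5: s = 38+7 = 45
i=3,p=1: s = 45+4 = 49
i=3,p=2: s = 49+5 = 54
i=3,p=3: s = 54+6 = 60
i=3,p=4: s = 60+7 = 67
i=3,p=5: s = 67+8 = 75
i=4,p=1: s = 75+5 = 80
i=4,p=2: s = 80+6 = 86
i=4,p=3: s = 86+7 = 93
i=4,p=4: s = 93+8 = 101
i=4,p=5: s = 101+9 = 110
i=5,p=1: s = 110+6 = 116
i=5,p=2: s = 116+7 = 123
i=5,p=3: s = 123+8 = 131
i=5,p=4: s = 131+9 = 140
i=5,p=5: s = 140+10 = 150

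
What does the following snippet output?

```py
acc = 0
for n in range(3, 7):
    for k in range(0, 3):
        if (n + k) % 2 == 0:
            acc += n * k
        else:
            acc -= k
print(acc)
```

22

n=3,k=0: odd sum, acc = 0-0 = 0
n=3,k=1: even sum, acc = 0+3 = 3
n=3,k=2: odd sum, acc = 3-2 = 1
n=4,k=0: even sum, acc = 1+0 = 1
n=4,k=1: odd sum, acc = 1-1 = 0
n=4,k=2: even sum, acc = 0+8 = 8
n=5,k=0: odd sum, acc = 8-0 = 8
n=5,k=1: even sum, acc = 8+5 = 13
n=5,k=2: odd sum, acc = 13-2 = 11
n=6,k=0: even sum, acc = 11+0 = 11
n=6,k=1: odd sum, acc = 11-1 = 10
n=6,k=2: even sum, acc = 10+12 = 22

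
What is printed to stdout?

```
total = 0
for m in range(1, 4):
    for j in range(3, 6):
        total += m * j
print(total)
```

m=1,j=3: total = 0+3 = 3
m=1,j=4: total = 3+4 = 7
m=1,j=5: total = 7+5 = 12
m=2,j=3: total = 12+6 = 18
m=2,j=4: total = 18+8 = 26
m=2,j=5: total = 26+10 = 36
m=3,j=3: total = 36+9 = 45
m=3,j=4: total = 45+12 = 57
m=3,j=5: total = 57+15 = 72

72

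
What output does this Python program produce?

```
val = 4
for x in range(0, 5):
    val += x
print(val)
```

14

x=0: val = 4+0 = 4
x=1: val = 4+1 = 5
x=2: val = 5+2 = 7
x=3: val = 7+3 = 10
x=4: val = 10+4 = 14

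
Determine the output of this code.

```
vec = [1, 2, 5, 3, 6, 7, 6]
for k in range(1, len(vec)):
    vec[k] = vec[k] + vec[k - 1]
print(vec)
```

[1, 3, 8, 11, 17, 24, 30]

k=1: vec[1] = 2+1 = 3 → [1, 3, 5, 3, 6, 7, 6]
k=2: vec[2] = 5+3 = 8 → [1, 3, 8, 3, 6, 7, 6]
k=3: vec[3] = 3+8 = 11 → [1, 3, 8, 11, 6, 7, 6]
k=4: vec[4] = 6+11 = 17 → [1, 3, 8, 11, 17, 7, 6]
k=5: vec[5] = 7+17 = 24 → [1, 3, 8, 11, 17, 24, 6]
k=6: vec[6] = 6+24 = 30 → [1, 3, 8, 11, 17, 24, 30]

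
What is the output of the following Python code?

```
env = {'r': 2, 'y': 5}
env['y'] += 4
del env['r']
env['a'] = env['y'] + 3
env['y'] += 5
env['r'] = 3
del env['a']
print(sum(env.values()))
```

17

env['y'] = 5+4 = 9 → {'r': 2, 'y': 9}
del 'r' → {'y': 9}
env['a'] = env['y']+3 = 12 → {'y': 9, 'a': 12}
env['y'] = 9+5 = 14 → {'y': 14, 'a': 12}
env['r'] = 3 → {'y': 14, 'a': 12, 'r': 3}
del 'a' → {'y': 14, 'r': 3}
sum of values = 17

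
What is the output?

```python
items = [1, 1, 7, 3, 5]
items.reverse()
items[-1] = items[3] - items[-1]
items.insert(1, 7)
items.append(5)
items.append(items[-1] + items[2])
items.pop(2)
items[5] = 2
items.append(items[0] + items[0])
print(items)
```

reverse → [5, 3, 7, 1, 1]
items[-1] = items[3]-items[-1] = 1-1 = 0 → [5, 3, 7, 1, 0]
insert 7 at 1 → [5, 7, 3, 7, 1, 0]
append 5 → [5, 7, 3, 7, 1, 0, 5]
append items[-1]+items[2] = 5+3 = 8 → [5, 7, 3, 7, 1, 0, 5, 8]
pop(2) removes 3 → [5, 7, 7, 1, 0, 5, 8]
items[5] = 2 → [5, 7, 7, 1, 0, 2, 8]
append items[0]+items[0] = 5+5 = 10 → [5, 7, 7, 1, 0, 2, 8, 10]

[5, 7, 7, 1, 0, 2, 8, 10]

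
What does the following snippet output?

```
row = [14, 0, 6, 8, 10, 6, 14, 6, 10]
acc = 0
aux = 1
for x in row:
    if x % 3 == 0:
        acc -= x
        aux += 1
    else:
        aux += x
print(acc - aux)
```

x=14: not %3==0; aux=15
x=0: %3==0, acc = 0-0 = 0; aux=16
x=6: %3==0, acc = 0-6 = -6; aux=17
x=8: not %3==0; aux=25
x=10: not %3==0; aux=35
x=6: %3==0, acc = (-6)-6 = -12; aux=36
x=14: not %3==0; aux=50
x=6: %3==0, acc = (-12)-6 = -18; aux=51
x=10: not %3==0; aux=61
acc-aux = (-18)-61 = -79

-79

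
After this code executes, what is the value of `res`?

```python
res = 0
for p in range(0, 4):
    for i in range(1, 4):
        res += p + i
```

42

p=0,i=1: res = 0+1 = 1
p=0,i=2: res = 1+2 = 3
p=0,i=3: res = 3+3 = 6
p=1,i=1: res = 6+2 = 8
p=1,i=2: res = 8+3 = 11
p=1,i=3: res = 11+4 = 15
p=2,i=1: res = 15+3 = 18
p=2,i=2: res = 18+4 = 22
p=2,i=3: res = 22+5 = 27
p=3,i=1: res = 27+4 = 31
p=3,i=2: res = 31+5 = 36
p=3,i=3: res = 36+6 = 42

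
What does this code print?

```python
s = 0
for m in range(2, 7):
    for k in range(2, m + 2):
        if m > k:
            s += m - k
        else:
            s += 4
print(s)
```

60

m=2,k=2: not 2>2, s = 0+4 = 4
m=2,k=3: not 2>3, s = 4+4 = 8
m=3,k=2: 3>2, s = 8+1 = 9
m=3,k=3: not 3>3, s = 9+4 = 13
m=3,k=4: not 3>4, s = 13+4 = 17
m=4,k=2: 4>2, s = 17+2 = 19
m=4,k=3: 4>3, s = 19+1 = 20
m=4,k=4: not 4>4, s = 20+4 = 24
m=4,k=5: not 4>5, s = 24+4 = 28
m=5,k=2: 5>2, s = 28+3 = 31
m=5,k=3: 5>3, s = 31+2 = 33
m=5,k=4: 5>4, s = 33+1 = 34
m=5,k=5: not 5>5, s = 34+4 = 38
m=5,k=6: not 5>6, s = 38+4 = 42
m=6,k=2: 6>2, s = 42+4 = 46
m=6,k=3: 6>3, s = 46+3 = 49
m=6,k=4: 6>4, s = 49+2 = 51
m=6,k=5: 6>5, s = 51+1 = 52
m=6,k=6: not 6>6, s = 52+4 = 56
m=6,k=7: not 6>7, s = 56+4 = 60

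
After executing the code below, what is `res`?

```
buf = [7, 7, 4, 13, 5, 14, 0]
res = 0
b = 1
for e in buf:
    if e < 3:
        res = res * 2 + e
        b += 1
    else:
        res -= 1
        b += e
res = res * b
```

-624

e=7: not <3, res = 0-1 = -1; b=8
e=7: not <3, res = (-1)-1 = -2; b=15
e=4: not <3, res = (-2)-1 = -3; b=19
e=13: not <3, res = (-3)-1 = -4; b=32
e=5: not <3, res = (-4)-1 = -5; b=37
e=14: not <3, res = (-5)-1 = -6; b=51
e=0: <3, res = (-6)*2+0 = -12; b=52
res*b = (-12)*52 = -624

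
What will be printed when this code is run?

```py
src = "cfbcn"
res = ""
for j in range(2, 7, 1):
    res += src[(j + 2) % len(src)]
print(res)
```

j=2: add src[4]='n' → 'n'
j=3: add src[0]='c' → 'nc'
j=4: add src[1]='f' → 'ncf'
j=5: add src[2]='b' → 'ncfb'
j=6: add src[3]='c' → 'ncfbc'

ncfbc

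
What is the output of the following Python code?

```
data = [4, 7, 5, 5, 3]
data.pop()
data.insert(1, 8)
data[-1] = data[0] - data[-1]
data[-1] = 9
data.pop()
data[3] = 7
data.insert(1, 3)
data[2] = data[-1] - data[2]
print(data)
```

[4, 3, -1, 7, 7]

pop() removes 3 → [4, 7, 5, 5]
insert 8 at 1 → [4, 8, 7, 5, 5]
data[-1] = data[0]-data[-1] = 4-5 = -1 → [4, 8, 7, 5, -1]
data[-1] = 9 → [4, 8, 7, 5, 9]
pop() removes 9 → [4, 8, 7, 5]
data[3] = 7 → [4, 8, 7, 7]
insert 3 at 1 → [4, 3, 8, 7, 7]
data[2] = data[-1]-data[2] = 7-8 = -1 → [4, 3, -1, 7, 7]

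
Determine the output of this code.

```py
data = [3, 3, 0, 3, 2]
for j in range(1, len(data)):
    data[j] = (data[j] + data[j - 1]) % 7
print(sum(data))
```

j=1: data[1] = (3+3)%7 = 6 → [3, 6, 0, 3, 2]
j=2: data[2] = (0+6)%7 = 6 → [3, 6, 6, 3, 2]
j=3: data[3] = (3+6)%7 = 2 → [3, 6, 6, 2, 2]
j=4: data[4] = (2+2)%7 = 4 → [3, 6, 6, 2, 4]
sum = 21

21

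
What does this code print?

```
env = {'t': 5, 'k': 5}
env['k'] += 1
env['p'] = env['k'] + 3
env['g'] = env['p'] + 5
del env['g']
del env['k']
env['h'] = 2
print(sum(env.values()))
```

env['k'] = 5+1 = 6 → {'t': 5, 'k': 6}
env['p'] = env['k']+3 = 9 → {'t': 5, 'k': 6, 'p': 9}
env['g'] = env['p']+5 = 14 → {'t': 5, 'k': 6, 'p': 9, 'g': 14}
del 'g' → {'t': 5, 'k': 6, 'p': 9}
del 'k' → {'t': 5, 'p': 9}
env['h'] = 2 → {'t': 5, 'p': 9, 'h': 2}
sum of values = 16

16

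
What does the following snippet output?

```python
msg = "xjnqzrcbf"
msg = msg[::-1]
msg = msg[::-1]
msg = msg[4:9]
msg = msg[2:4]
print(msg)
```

cb

reverse → 'fbcrzqnjx'
reverse → 'xjnqzrcbf'
slice [4:9] → 'zrcbf'
slice [2:4] → 'cb'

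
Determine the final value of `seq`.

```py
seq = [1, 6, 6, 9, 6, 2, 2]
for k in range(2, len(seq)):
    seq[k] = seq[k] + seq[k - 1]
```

[1, 6, 12, 21, 27, 29, 31]

k=2: seq[2] = 6+6 = 12 → [1, 6, 12, 9, 6, 2, 2]
k=3: seq[3] = 9+12 = 21 → [1, 6, 12, 21, 6, 2, 2]
k=4: seq[4] = 6+21 = 27 → [1, 6, 12, 21, 27, 2, 2]
k=5: seq[5] = 2+27 = 29 → [1, 6, 12, 21, 27, 29, 2]
k=6: seq[6] = 2+29 = 31 → [1, 6, 12, 21, 27, 29, 31]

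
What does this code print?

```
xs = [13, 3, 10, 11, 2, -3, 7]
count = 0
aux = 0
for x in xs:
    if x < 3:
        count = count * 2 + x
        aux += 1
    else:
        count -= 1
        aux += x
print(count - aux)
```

x=13: not <3, count = 0-1 = -1; aux=13
x=3: not <3, count = (-1)-1 = -2; aux=16
x=10: not <3, count = (-2)-1 = -3; aux=26
x=11: not <3, count = (-3)-1 = -4; aux=37
x=2: <3, count = (-4)*2+2 = -6; aux=38
x=-3: <3, count = (-6)*2+(-3) = -15; aux=39
x=7: not <3, count = (-15)-1 = -16; aux=46
count-aux = (-16)-46 = -62

-62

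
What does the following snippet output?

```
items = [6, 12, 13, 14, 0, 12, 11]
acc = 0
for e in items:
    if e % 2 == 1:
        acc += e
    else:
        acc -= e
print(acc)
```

e=6: not odd, acc = 0-6 = -6
e=12: not odd, acc = (-6)-12 = -18
e=13: odd, acc = (-18)+13 = -5
e=14: not odd, acc = (-5)-14 = -19
e=0: not odd, acc = (-19)-0 = -19
e=12: not odd, acc = (-19)-12 = -31
e=11: odd, acc = (-31)+11 = -20

-20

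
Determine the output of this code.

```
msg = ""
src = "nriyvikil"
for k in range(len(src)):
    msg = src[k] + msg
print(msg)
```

likivyirn

k=0: prepend 'n' → 'n'
k=1: prepend 'r' → 'rn'
k=2: prepend 'i' → 'irn'
k=3: prepend 'y' → 'yirn'
k=4: prepend 'v' → 'vyirn'
k=5: prepend 'i' → 'ivyirn'
k=6: prepend 'k' → 'kivyirn'
k=7: prepend 'i' → 'ikivyirn'
k=8: prepend 'l' → 'likivyirn'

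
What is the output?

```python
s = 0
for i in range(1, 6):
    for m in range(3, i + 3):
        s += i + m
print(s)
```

120

i=1,m=3: s = 0+4 = 4
i=2,m=3: s = 4+5 = 9
i=2,m=4: s = 9+6 = 15
i=3,m=3: s = 15+6 = 21
i=3,m=4: s = 21+7 = 28
i=3,m=5: s = 28+8 = 36
i=4,m=3: s = 36+7 = 43
i=4,m=4: s = 43+8 = 51
i=4,m=5: s = 51+9 = 60
i=4,m=6: s = 60+10 = 70
i=5,m=3: s = 70+8 = 78
i=5,m=4: s = 78+9 = 87
i=5,m=5: s = 87+10 = 97
i=5,m=6: s = 97+11 = 108
i=5,m=7: s = 108+12 = 120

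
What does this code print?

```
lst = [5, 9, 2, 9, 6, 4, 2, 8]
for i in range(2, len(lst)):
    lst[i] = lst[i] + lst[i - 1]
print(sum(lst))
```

i=2: lst[2] = 2+9 = 11 → [5, 9, 11, 9, 6, 4, 2, 8]
i=3: lst[3] = 9+11 = 20 → [5, 9, 11, 20, 6, 4, 2, 8]
i=4: lst[4] = 6+20 = 26 → [5, 9, 11, 20, 26, 4, 2, 8]
i=5: lst[5] = 4+26 = 30 → [5, 9, 11, 20, 26, 30, 2, 8]
i=6: lst[6] = 2+30 = 32 → [5, 9, 11, 20, 26, 30, 32, 8]
i=7: lst[7] = 8+32 = 40 → [5, 9, 11, 20, 26, 30, 32, 40]
sum = 173

173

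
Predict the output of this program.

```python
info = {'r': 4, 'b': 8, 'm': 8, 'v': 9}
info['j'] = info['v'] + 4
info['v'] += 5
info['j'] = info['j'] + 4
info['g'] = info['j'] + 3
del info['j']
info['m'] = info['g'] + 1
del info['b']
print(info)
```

{'r': 4, 'm': 21, 'v': 14, 'g': 20}

info['j'] = info['v']+4 = 13 → {'r': 4, 'b': 8, 'm': 8, 'v': 9, 'j': 13}
info['v'] = 9+5 = 14 → {'r': 4, 'b': 8, 'm': 8, 'v': 14, 'j': 13}
info['j'] = info['j']+4 = 17 → {'r': 4, 'b': 8, 'm': 8, 'v': 14, 'j': 17}
info['g'] = info['j']+3 = 20 → {'r': 4, 'b': 8, 'm': 8, 'v': 14, 'j': 17, 'g': 20}
del 'j' → {'r': 4, 'b': 8, 'm': 8, 'v': 14, 'g': 20}
info['m'] = info['g']+1 = 21 → {'r': 4, 'b': 8, 'm': 21, 'v': 14, 'g': 20}
del 'b' → {'r': 4, 'm': 21, 'v': 14, 'g': 20}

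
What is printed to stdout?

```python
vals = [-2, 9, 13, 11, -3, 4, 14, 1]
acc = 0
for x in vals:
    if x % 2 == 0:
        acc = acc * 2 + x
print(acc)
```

14

x=-2: even, acc = 0*2+(-2) = -2
x=9: not even
x=13: not even
x=11: not even
x=-3: not even
x=4: even, acc = (-2)*2+4 = 0
x=14: even, acc = 0*2+14 = 14
x=1: not even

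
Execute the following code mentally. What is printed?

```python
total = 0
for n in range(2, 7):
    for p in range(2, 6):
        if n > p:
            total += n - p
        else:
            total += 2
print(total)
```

40

n=2,p=2: not 2>2, total = 0+2 = 2
n=2,p=3: not 2>3, total = 2+2 = 4
n=2,p=4: not 2>4, total = 4+2 = 6
n=2,p=5: not 2>5, total = 6+2 = 8
n=3,p=2: 3>2, total = 8+1 = 9
n=3,p=3: not 3>3, total = 9+2 = 11
n=3,p=4: not 3>4, total = 11+2 = 13
n=3,p=5: not 3>5, total = 13+2 = 15
n=4,p=2: 4>2, total = 15+2 = 17
n=4,p=3: 4>3, total = 17+1 = 18
n=4,p=4: not 4>4, total = 18+2 = 20
n=4,p=5: not 4>5, total = 20+2 = 22
n=5,p=2: 5>2, total = 22+3 = 25
n=5,p=3: 5>3, total = 25+2 = 27
n=5,p=4: 5>4, total = 27+1 = 28
n=5,p=5: not 5>5, total = 28+2 = 30
n=6,p=2: 6>2, total = 30+4 = 34
n=6,p=3: 6>3, total = 34+3 = 37
n=6,p=4: 6>4, total = 37+2 = 39
n=6,p=5: 6>5, total = 39+1 = 40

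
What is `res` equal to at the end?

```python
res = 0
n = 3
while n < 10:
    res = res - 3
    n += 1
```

-21

n=3: res = 0-3 = -3
n=4: res = (-3)-3 = -6
n=5: res = (-6)-3 = -9
n=6: res = (-9)-3 = -12
n=7: res = (-12)-3 = -15
n=8: res = (-15)-3 = -18
n=9: res = (-18)-3 = -21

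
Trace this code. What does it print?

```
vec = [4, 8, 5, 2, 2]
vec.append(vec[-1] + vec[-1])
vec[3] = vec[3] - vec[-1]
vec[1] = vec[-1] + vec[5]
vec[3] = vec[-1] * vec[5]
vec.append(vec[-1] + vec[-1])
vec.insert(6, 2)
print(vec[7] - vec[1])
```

append vec[-1]+vec[-1] = 2+2 = 4 → [4, 8, 5, 2, 2, 4]
vec[3] = vec[3]-vec[-1] = 2-4 = -2 → [4, 8, 5, -2, 2, 4]
vec[1] = vec[-1]+vec[5] = 4+4 = 8 → [4, 8, 5, -2, 2, 4]
vec[3] = vec[-1]*vec[5] = 4*4 = 16 → [4, 8, 5, 16, 2, 4]
append vec[-1]+vec[-1] = 4+4 = 8 → [4, 8, 5, 16, 2, 4, 8]
insert 2 at 6 → [4, 8, 5, 16, 2, 4, 2, 8]
vec[7]-vec[1] = 8-8 = 0

0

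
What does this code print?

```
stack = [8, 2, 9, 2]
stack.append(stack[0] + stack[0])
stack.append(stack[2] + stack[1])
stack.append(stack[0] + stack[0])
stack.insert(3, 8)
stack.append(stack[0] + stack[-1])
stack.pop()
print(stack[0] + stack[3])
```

append stack[0]+stack[0] = 8+8 = 16 → [8, 2, 9, 2, 16]
append stack[2]+stack[1] = 9+2 = 11 → [8, 2, 9, 2, 16, 11]
append stack[0]+stack[0] = 8+8 = 16 → [8, 2, 9, 2, 16, 11, 16]
insert 8 at 3 → [8, 2, 9, 8, 2, 16, 11, 16]
append stack[0]+stack[-1] = 8+16 = 24 → [8, 2, 9, 8, 2, 16, 11, 16, 24]
pop() removes 24 → [8, 2, 9, 8, 2, 16, 11, 16]
stack[0]+stack[3] = 8+8 = 16

16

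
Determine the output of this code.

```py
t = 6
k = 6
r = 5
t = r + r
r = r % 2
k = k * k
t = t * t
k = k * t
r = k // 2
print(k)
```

3600

t = 5+5 = 10
r = 5%2 = 1
k = 6*6 = 36
t = 10*10 = 100
k = 36*100 = 3600
r = 3600//2 = 1800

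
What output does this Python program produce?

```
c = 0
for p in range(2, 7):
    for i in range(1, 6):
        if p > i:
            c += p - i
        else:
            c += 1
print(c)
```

p=2,i=1: 2>1, c = 0+1 = 1
p=2,i=2: not 2>2, c = 1+1 = 2
p=2,i=3: not 2>3, c = 2+1 = 3
p=2,i=4: not 2>4, c = 3+1 = 4
p=2,i=5: not 2>5, c = 4+1 = 5
p=3,i=1: 3>1, c = 5+2 = 7
p=3,i=2: 3>2, c = 7+1 = 8
p=3,i=3: not 3>3, c = 8+1 = 9
p=3,i=4: not 3>4, c = 9+1 = 10
p=3,i=5: not 3>5, c = 10+1 = 11
p=4,i=1: 4>1, c = 11+3 = 14
p=4,i=2: 4>2, c = 14+2 = 16
p=4,i=3: 4>3, c = 16+1 = 17
p=4,i=4: not 4>4, c = 17+1 = 18
p=4,i=5: not 4>5, c = 18+1 = 19
p=5,i=1: 5>1, c = 19+4 = 23
p=5,i=2: 5>2, c = 23+3 = 26
p=5,i=3: 5>3, c = 26+2 = 28
p=5,i=4: 5>4, c = 28+1 = 29
p=5,i=5: not 5>5, c = 29+1 = 30
p=6,i=1: 6>1, c = 30+5 = 35
p=6,i=2: 6>2, c = 35+4 = 39
p=6,i=3: 6>3, c = 39+3 = 42
p=6,i=4: 6>4, c = 42+2 = 44
p=6,i=5: 6>5, c = 44+1 = 45

45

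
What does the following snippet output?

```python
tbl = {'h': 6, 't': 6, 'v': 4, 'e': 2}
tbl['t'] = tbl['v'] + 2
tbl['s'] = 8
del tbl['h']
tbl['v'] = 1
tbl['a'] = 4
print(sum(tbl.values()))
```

tbl['t'] = tbl['v']+2 = 6 → {'h': 6, 't': 6, 'v': 4, 'e': 2}
tbl['s'] = 8 → {'h': 6, 't': 6, 'v': 4, 'e': 2, 's': 8}
del 'h' → {'t': 6, 'v': 4, 'e': 2, 's': 8}
tbl['v'] = 1 → {'t': 6, 'v': 1, 'e': 2, 's': 8}
tbl['a'] = 4 → {'t': 6, 'v': 1, 'e': 2, 's': 8, 'a': 4}
sum of values = 21

21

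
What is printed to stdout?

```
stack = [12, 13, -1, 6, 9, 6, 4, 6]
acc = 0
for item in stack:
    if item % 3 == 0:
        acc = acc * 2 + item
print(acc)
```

item=12: %3==0, acc = 0*2+12 = 12
item=13: not %3==0
item=-1: not %3==0
item=6: %3==0, acc = 12*2+6 = 30
item=9: %3==0, acc = 30*2+9 = 69
item=6: %3==0, acc = 69*2+6 = 144
item=4: not %3==0
item=6: %3==0, acc = 144*2+6 = 294

294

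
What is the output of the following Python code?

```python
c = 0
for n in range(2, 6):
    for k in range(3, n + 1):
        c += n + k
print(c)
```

48

n=3,k=3: c = 0+6 = 6
n=4,k=3: c = 6+7 = 13
n=4,k=4: c = 13+8 = 21
n=5,k=3: c = 21+8 = 29
n=5,k=4: c = 29+9 = 38
n=5,k=5: c = 38+10 = 48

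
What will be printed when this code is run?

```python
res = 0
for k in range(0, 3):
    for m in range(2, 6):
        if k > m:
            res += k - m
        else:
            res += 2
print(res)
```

k=0,m=2: not 0>2, res = 0+2 = 2
k=0,m=3: not 0>3, res = 2+2 = 4
k=0,m=4: not 0>4, res = 4+2 = 6
k=0,m=5: not 0>5, res = 6+2 = 8
k=1,m=2: not 1>2, res = 8+2 = 10
k=1,m=3: not 1>3, res = 10+2 = 12
k=1,m=4: not 1>4, res = 12+2 = 14
k=1,m=5: not 1>5, res = 14+2 = 16
k=2,m=2: not 2>2, res = 16+2 = 18
k=2,m=3: not 2>3, res = 18+2 = 20
k=2,m=4: not 2>4, res = 20+2 = 22
k=2,m=5: not 2>5, res = 22+2 = 24

24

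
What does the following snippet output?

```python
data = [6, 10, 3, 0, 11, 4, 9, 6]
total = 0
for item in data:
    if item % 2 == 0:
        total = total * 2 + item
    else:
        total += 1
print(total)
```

item=6: even, total = 0*2+6 = 6
item=10: even, total = 6*2+10 = 22
item=3: not even, total = 22+1 = 23
item=0: even, total = 23*2+0 = 46
item=11: not even, total = 46+1 = 47
item=4: even, total = 47*2+4 = 98
item=9: not even, total = 98+1 = 99
item=6: even, total = 99*2+6 = 204

204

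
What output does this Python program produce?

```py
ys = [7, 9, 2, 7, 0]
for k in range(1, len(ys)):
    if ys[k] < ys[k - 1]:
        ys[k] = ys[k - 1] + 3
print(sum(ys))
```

k=1: 9>=7, unchanged → [7, 9, 2, 7, 0]
k=2: 2<9, ys[2] = 9+3 = 12 → [7, 9, 12, 7, 0]
k=3: 7<12, ys[3] = 12+3 = 15 → [7, 9, 12, 15, 0]
k=4: 0<15, ys[4] = 15+3 = 18 → [7, 9, 12, 15, 18]
sum = 61

61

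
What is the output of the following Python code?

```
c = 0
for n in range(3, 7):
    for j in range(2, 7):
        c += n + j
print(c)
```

170

n=3,j=2: c = 0+5 = 5
n=3,j=3: c = 5+6 = 11
n=3,j=4: c = 11+7 = 18
n=3,j=5: c = 18+8 = 26
n=3,j=6: c = 26+9 = 35
n=4,j=2: c = 35+6 = 41
n=4,j=3: c = 41+7 = 48
n=4,j=4: c = 48+8 = 56
n=4,j=5: c = 56+9 = 65
n=4,j=6: c = 65+10 = 75
n=5,j=2: c = 75+7 = 82
n=5,j=3: c = 82+8 = 90
n=5,j=4: c = 90+9 = 99
n=5,j=5: c = 99+10 = 109
n=5,j=6: c = 109+11 = 120
n=6,j=2: c = 120+8 = 128
n=6,j=3: c = 128+9 = 137
n=6,j=4: c = 137+10 = 147
n=6,j=5: c = 147+11 = 158
n=6,j=6: c = 158+12 = 170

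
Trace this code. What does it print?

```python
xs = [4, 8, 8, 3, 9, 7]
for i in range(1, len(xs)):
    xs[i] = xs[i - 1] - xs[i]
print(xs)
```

[4, -4, -12, -15, -24, -31]

i=1: xs[1] = 4-8 = -4 → [4, -4, 8, 3, 9, 7]
i=2: xs[2] = (-4)-8 = -12 → [4, -4, -12, 3, 9, 7]
i=3: xs[3] = (-12)-3 = -15 → [4, -4, -12, -15, 9, 7]
i=4: xs[4] = (-15)-9 = -24 → [4, -4, -12, -15, -24, 7]
i=5: xs[5] = (-24)-7 = -31 → [4, -4, -12, -15, -24, -31]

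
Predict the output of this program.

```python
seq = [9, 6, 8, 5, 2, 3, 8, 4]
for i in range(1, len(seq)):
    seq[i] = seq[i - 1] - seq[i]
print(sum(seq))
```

-80

i=1: seq[1] = 9-6 = 3 → [9, 3, 8, 5, 2, 3, 8, 4]
i=2: seq[2] = 3-8 = -5 → [9, 3, -5, 5, 2, 3, 8, 4]
i=3: seq[3] = (-5)-5 = -10 → [9, 3, -5, -10, 2, 3, 8, 4]
i=4: seq[4] = (-10)-2 = -12 → [9, 3, -5, -10, -12, 3, 8, 4]
i=5: seq[5] = (-12)-3 = -15 → [9, 3, -5, -10, -12, -15, 8, 4]
i=6: seq[6] = (-15)-8 = -23 → [9, 3, -5, -10, -12, -15, -23, 4]
i=7: seq[7] = (-23)-4 = -27 → [9, 3, -5, -10, -12, -15, -23, -27]
sum = -80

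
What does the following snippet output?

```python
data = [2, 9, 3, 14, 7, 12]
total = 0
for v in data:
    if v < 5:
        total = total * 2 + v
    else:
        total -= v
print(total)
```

v=2: <5, total = 0*2+2 = 2
v=9: not <5, total = 2-9 = -7
v=3: <5, total = (-7)*2+3 = -11
v=14: not <5, total = (-11)-14 = -25
v=7: not <5, total = (-25)-7 = -32
v=12: not <5, total = (-32)-12 = -44

-44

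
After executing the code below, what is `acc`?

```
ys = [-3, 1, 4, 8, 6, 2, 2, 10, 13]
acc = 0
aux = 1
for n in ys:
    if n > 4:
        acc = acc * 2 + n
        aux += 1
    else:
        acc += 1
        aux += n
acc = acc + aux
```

188

n=-3: not >4, acc = 0+1 = 1; aux=-2
n=1: not >4, acc = 1+1 = 2; aux=-1
n=4: not >4, acc = 2+1 = 3; aux=3
n=8: >4, acc = 3*2+8 = 14; aux=4
n=6: >4, acc = 14*2+6 = 34; aux=5
n=2: not >4, acc = 34+1 = 35; aux=7
n=2: not >4, acc = 35+1 = 36; aux=9
n=10: >4, acc = 36*2+10 = 82; aux=10
n=13: >4, acc = 82*2+13 = 177; aux=11
acc+aux = 177+11 = 188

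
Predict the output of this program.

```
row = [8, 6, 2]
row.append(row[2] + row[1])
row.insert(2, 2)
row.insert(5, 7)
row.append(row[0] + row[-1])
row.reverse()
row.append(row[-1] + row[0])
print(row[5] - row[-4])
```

4

append row[2]+row[1] = 2+6 = 8 → [8, 6, 2, 8]
insert 2 at 2 → [8, 6, 2, 2, 8]
insert 7 at 5 → [8, 6, 2, 2, 8, 7]
append row[0]+row[-1] = 8+7 = 15 → [8, 6, 2, 2, 8, 7, 15]
reverse → [15, 7, 8, 2, 2, 6, 8]
append row[-1]+row[0] = 8+15 = 23 → [15, 7, 8, 2, 2, 6, 8, 23]
row[5]-row[-4] = 6-2 = 4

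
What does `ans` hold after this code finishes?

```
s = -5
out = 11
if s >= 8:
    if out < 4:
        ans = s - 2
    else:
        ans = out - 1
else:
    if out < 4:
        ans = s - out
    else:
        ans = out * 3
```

s=-5, out=11
s >= 8 is False; out < 4 is False
→ ans = out * 3 = 33

33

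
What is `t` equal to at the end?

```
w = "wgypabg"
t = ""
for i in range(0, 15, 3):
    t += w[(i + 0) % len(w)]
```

'wpgyb'

i=0: add w[0]='w' → 'w'
i=3: add w[3]='p' → 'wp'
i=6: add w[6]='g' → 'wpg'
i=9: add w[2]='y' → 'wpgy'
i=12: add w[5]='b' → 'wpgyb'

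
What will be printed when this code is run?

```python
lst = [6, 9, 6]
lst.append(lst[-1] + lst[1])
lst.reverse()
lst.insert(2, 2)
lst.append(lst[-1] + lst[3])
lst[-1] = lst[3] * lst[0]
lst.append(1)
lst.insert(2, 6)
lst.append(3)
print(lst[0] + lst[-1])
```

append lst[-1]+lst[1] = 6+9 = 15 → [6, 9, 6, 15]
reverse → [15, 6, 9, 6]
insert 2 at 2 → [15, 6, 2, 9, 6]
append lst[-1]+lst[3] = 6+9 = 15 → [15, 6, 2, 9, 6, 15]
lst[-1] = lst[3]*lst[0] = 9*15 = 135 → [15, 6, 2, 9, 6, 135]
append 1 → [15, 6, 2, 9, 6, 135, 1]
insert 6 at 2 → [15, 6, 6, 2, 9, 6, 135, 1]
append 3 → [15, 6, 6, 2, 9, 6, 135, 1, 3]
lst[0]+lst[-1] = 15+3 = 18

18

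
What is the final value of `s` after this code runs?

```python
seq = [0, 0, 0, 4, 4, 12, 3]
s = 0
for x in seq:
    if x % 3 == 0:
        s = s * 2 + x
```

27

x=0: %3==0, s = 0*2+0 = 0
x=0: %3==0, s = 0*2+0 = 0
x=0: %3==0, s = 0*2+0 = 0
x=4: not %3==0
x=4: not %3==0
x=12: %3==0, s = 0*2+12 = 12
x=3: %3==0, s = 12*2+3 = 27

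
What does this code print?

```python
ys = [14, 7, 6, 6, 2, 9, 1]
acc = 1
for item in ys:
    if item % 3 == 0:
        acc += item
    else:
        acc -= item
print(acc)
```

item=14: not %3==0, acc = 1-14 = -13
item=7: not %3==0, acc = (-13)-7 = -20
item=6: %3==0, acc = (-20)+6 = -14
item=6: %3==0, acc = (-14)+6 = -8
item=2: not %3==0, acc = (-8)-2 = -10
item=9: %3==0, acc = (-10)+9 = -1
item=1: not %3==0, acc = (-1)-1 = -2

-2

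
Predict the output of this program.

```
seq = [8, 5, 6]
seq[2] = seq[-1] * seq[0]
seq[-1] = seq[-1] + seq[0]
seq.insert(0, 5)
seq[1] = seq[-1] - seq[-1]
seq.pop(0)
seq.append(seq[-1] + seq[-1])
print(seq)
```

seq[2] = seq[-1]*seq[0] = 6*8 = 48 → [8, 5, 48]
seq[-1] = seq[-1]+seq[0] = 48+8 = 56 → [8, 5, 56]
insert 5 at 0 → [5, 8, 5, 56]
seq[1] = seq[-1]-seq[-1] = 56-56 = 0 → [5, 0, 5, 56]
pop(0) removes 5 → [0, 5, 56]
append seq[-1]+seq[-1] = 56+56 = 112 → [0, 5, 56, 112]

[0, 5, 56, 112]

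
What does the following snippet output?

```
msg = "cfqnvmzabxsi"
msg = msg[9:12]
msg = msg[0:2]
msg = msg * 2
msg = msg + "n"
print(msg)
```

xsxsn

slice [9:12] → 'xsi'
slice [0:2] → 'xs'
repeat ×2 → 'xsxs'
+ 'n' → 'xsxsn'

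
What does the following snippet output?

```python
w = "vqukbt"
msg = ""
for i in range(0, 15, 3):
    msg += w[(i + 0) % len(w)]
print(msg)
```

vkvkv

i=0: add w[0]='v' → 'v'
i=3: add w[3]='k' → 'vk'
i=6: add w[0]='v' → 'vkv'
i=9: add w[3]='k' → 'vkvk'
i=12: add w[0]='v' → 'vkvkv'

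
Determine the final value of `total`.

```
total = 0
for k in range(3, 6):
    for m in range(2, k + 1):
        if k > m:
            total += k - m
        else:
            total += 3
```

k=3,m=2: 3>2, total = 0+1 = 1
k=3,m=3: not 3>3, total = 1+3 = 4
k=4,m=2: 4>2, total = 4+2 = 6
k=4,m=3: 4>3, total = 6+1 = 7
k=4,m=4: not 4>4, total = 7+3 = 10
k=5,m=2: 5>2, total = 10+3 = 13
k=5,m=3: 5>3, total = 13+2 = 15
k=5,m=4: 5>4, total = 15+1 = 16
k=5,m=5: not 5>5, total = 16+3 = 19

19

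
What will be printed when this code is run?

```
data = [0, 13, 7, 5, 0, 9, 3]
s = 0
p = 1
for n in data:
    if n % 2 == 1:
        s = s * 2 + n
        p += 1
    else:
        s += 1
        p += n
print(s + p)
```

n=0: not odd, s = 0+1 = 1; p=1
n=13: odd, s = 1*2+13 = 15; p=2
n=7: odd, s = 15*2+7 = 37; p=3
n=5: odd, s = 37*2+5 = 79; p=4
n=0: not odd, s = 79+1 = 80; p=4
n=9: odd, s = 80*2+9 = 169; p=5
n=3: odd, s = 169*2+3 = 341; p=6
s+p = 341+6 = 347

347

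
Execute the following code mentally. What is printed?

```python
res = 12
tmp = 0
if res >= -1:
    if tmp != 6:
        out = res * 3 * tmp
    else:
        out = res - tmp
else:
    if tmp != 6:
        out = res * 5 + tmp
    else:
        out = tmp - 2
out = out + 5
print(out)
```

res=12, tmp=0
res >= -1 is True; tmp != 6 is True
→ out = res * 3 * tmp = 0
out = 0+5 = 5

5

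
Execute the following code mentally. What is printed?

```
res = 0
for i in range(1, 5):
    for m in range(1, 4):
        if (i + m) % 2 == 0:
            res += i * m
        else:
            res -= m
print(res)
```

i=1,m=1: even sum, res = 0+1 = 1
i=1,m=2: odd sum, res = 1-2 = -1
i=1,m=3: even sum, res = (-1)+3 = 2
i=2,m=1: odd sum, res = 2-1 = 1
i=2,m=2: even sum, res = 1+4 = 5
i=2,m=3: odd sum, res = 5-3 = 2
i=3,m=1: even sum, res = 2+3 = 5
i=3,m=2: odd sum, res = 5-2 = 3
i=3,m=3: even sum, res = 3+9 = 12
i=4,m=1: odd sum, res = 12-1 = 11
i=4,m=2: even sum, res = 11+8 = 19
i=4,m=3: odd sum, res = 19-3 = 16

16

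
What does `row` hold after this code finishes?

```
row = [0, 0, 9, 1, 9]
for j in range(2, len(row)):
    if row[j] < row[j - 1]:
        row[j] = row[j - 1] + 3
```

[0, 0, 9, 12, 15]

j=2: 9>=0, unchanged → [0, 0, 9, 1, 9]
j=3: 1<9, row[3] = 9+3 = 12 → [0, 0, 9, 12, 9]
j=4: 9<12, row[4] = 12+3 = 15 → [0, 0, 9, 12, 15]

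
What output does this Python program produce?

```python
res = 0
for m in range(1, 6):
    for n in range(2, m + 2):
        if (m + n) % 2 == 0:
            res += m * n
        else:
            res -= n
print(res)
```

46

m=1,n=2: odd sum, res = 0-2 = -2
m=2,n=2: even sum, res = (-2)+4 = 2
m=2,n=3: odd sum, res = 2-3 = -1
m=3,n=2: odd sum, res = (-1)-2 = -3
m=3,n=3: even sum, res = (-3)+9 = 6
m=3,n=4: odd sum, res = 6-4 = 2
m=4,n=2: even sum, res = 2+8 = 10
m=4,n=3: odd sum, res = 10-3 = 7
m=4,n=4: even sum, res = 7+16 = 23
m=4,n=5: odd sum, res = 23-5 = 18
m=5,n=2: odd sum, res = 18-2 = 16
m=5,n=3: even sum, res = 16+15 = 31
m=5,n=4: odd sum, res = 31-4 = 27
m=5,n=5: even sum, res = 27+25 = 52
m=5,n=6: odd sum, res = 52-6 = 46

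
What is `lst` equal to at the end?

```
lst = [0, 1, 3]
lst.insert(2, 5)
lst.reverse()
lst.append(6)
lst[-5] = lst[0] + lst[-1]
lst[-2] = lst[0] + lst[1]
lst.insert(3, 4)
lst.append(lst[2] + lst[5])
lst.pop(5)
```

insert 5 at 2 → [0, 1, 5, 3]
reverse → [3, 5, 1, 0]
append 6 → [3, 5, 1, 0, 6]
lst[-5] = lst[0]+lst[-1] = 3+6 = 9 → [9, 5, 1, 0, 6]
lst[-2] = lst[0]+lst[1] = 9+5 = 14 → [9, 5, 1, 14, 6]
insert 4 at 3 → [9, 5, 1, 4, 14, 6]
append lst[2]+lst[5] = 1+6 = 7 → [9, 5, 1, 4, 14, 6, 7]
pop(5) removes 6 → [9, 5, 1, 4, 14, 7]

[9, 5, 1, 4, 14, 7]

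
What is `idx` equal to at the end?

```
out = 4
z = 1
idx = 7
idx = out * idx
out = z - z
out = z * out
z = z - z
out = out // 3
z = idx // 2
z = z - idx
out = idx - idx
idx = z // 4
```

-4

idx = 4*7 = 28
out = 1-1 = 0
out = 1*0 = 0
z = 1-1 = 0
out = 0//3 = 0
z = 28//2 = 14
z = 14-28 = -14
out = 28-28 = 0
idx = (-14)//4 = -4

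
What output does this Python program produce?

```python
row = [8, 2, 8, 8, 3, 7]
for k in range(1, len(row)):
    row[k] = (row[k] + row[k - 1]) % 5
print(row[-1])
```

1

k=1: row[1] = (2+8)%5 = 0 → [8, 0, 8, 8, 3, 7]
k=2: row[2] = (8+0)%5 = 3 → [8, 0, 3, 8, 3, 7]
k=3: row[3] = (8+3)%5 = 1 → [8, 0, 3, 1, 3, 7]
k=4: row[4] = (3+1)%5 = 4 → [8, 0, 3, 1, 4, 7]
k=5: row[5] = (7+4)%5 = 1 → [8, 0, 3, 1, 4, 1]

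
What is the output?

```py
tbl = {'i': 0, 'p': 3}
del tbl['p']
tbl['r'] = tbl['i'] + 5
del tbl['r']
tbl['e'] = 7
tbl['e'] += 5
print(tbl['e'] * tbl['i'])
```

0

del 'p' → {'i': 0}
tbl['r'] = tbl['i']+5 = 5 → {'i': 0, 'r': 5}
del 'r' → {'i': 0}
tbl['e'] = 7 → {'i': 0, 'e': 7}
tbl['e'] = 7+5 = 12 → {'i': 0, 'e': 12}
tbl['e']*tbl['i'] = 12*0 = 0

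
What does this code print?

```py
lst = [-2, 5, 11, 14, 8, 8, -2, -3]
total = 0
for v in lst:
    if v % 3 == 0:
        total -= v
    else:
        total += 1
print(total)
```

10

v=-2: not %3==0, total = 0+1 = 1
v=5: not %3==0, total = 1+1 = 2
v=11: not %3==0, total = 2+1 = 3
v=14: not %3==0, total = 3+1 = 4
v=8: not %3==0, total = 4+1 = 5
v=8: not %3==0, total = 5+1 = 6
v=-2: not %3==0, total = 6+1 = 7
v=-3: %3==0, total = 7-(-3) = 10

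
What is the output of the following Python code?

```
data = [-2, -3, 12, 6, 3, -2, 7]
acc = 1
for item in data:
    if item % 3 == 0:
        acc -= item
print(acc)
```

item=-2: not %3==0
item=-3: %3==0, acc = 1-(-3) = 4
item=12: %3==0, acc = 4-12 = -8
item=6: %3==0, acc = (-8)-6 = -14
item=3: %3==0, acc = (-14)-3 = -17
item=-2: not %3==0
item=7: not %3==0

-17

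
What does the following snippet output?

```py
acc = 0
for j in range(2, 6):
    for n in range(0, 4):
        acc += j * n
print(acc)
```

84

j=2,n=0: acc = 0+0 = 0
j=2,n=1: acc = 0+2 = 2
j=2,n=2: acc = 2+4 = 6
j=2,n=3: acc = 6+6 = 12
j=3,n=0: acc = 12+0 = 12
j=3,n=1: acc = 12+3 = 15
j=3,n=2: acc = 15+6 = 21
j=3,n=3: acc = 21+9 = 30
j=4,n=0: acc = 30+0 = 30
j=4,n=1: acc = 30+4 = 34
j=4,n=2: acc = 34+8 = 42
j=4,n=3: acc = 42+12 = 54
j=5,n=0: acc = 54+0 = 54
j=5,n=1: acc = 54+5 = 59
j=5,n=2: acc = 59+10 = 69
j=5,n=3: acc = 69+15 = 84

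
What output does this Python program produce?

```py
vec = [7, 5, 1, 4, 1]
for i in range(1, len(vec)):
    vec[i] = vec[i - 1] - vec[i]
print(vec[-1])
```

-4

i=1: vec[1] = 7-5 = 2 → [7, 2, 1, 4, 1]
i=2: vec[2] = 2-1 = 1 → [7, 2, 1, 4, 1]
i=3: vec[3] = 1-4 = -3 → [7, 2, 1, -3, 1]
i=4: vec[4] = (-3)-1 = -4 → [7, 2, 1, -3, -4]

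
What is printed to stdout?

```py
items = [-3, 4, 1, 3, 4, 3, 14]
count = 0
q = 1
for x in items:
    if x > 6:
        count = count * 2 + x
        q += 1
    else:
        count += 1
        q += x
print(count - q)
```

x=-3: not >6, count = 0+1 = 1; q=-2
x=4: not >6, count = 1+1 = 2; q=2
x=1: not >6, count = 2+1 = 3; q=3
x=3: not >6, count = 3+1 = 4; q=6
x=4: not >6, count = 4+1 = 5; q=10
x=3: not >6, count = 5+1 = 6; q=13
x=14: >6, count = 6*2+14 = 26; q=14
count-q = 26-14 = 12

12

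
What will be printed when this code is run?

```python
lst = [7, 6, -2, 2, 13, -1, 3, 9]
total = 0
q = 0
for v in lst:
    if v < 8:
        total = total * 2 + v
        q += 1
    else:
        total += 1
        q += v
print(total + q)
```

346

v=7: <8, total = 0*2+7 = 7; q=1
v=6: <8, total = 7*2+6 = 20; q=2
v=-2: <8, total = 20*2+(-2) = 38; q=3
v=2: <8, total = 38*2+2 = 78; q=4
v=13: not <8, total = 78+1 = 79; q=17
v=-1: <8, total = 79*2+(-1) = 157; q=18
v=3: <8, total = 157*2+3 = 317; q=19
v=9: not <8, total = 317+1 = 318; q=28
total+q = 318+28 = 346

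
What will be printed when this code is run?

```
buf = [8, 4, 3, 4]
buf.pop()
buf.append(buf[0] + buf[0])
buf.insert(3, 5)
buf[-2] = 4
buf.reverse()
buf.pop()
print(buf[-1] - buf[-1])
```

pop() removes 4 → [8, 4, 3]
append buf[0]+buf[0] = 8+8 = 16 → [8, 4, 3, 16]
insert 5 at 3 → [8, 4, 3, 5, 16]
buf[-2] = 4 → [8, 4, 3, 4, 16]
reverse → [16, 4, 3, 4, 8]
pop() removes 8 → [16, 4, 3, 4]
buf[-1]-buf[-1] = 4-4 = 0

0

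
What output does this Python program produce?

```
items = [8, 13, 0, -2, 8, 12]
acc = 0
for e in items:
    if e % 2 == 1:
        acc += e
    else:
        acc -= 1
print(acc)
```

8

e=8: not odd, acc = 0-1 = -1
e=13: odd, acc = (-1)+13 = 12
e=0: not odd, acc = 12-1 = 11
e=-2: not odd, acc = 11-1 = 10
e=8: not odd, acc = 10-1 = 9
e=12: not odd, acc = 9-1 = 8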